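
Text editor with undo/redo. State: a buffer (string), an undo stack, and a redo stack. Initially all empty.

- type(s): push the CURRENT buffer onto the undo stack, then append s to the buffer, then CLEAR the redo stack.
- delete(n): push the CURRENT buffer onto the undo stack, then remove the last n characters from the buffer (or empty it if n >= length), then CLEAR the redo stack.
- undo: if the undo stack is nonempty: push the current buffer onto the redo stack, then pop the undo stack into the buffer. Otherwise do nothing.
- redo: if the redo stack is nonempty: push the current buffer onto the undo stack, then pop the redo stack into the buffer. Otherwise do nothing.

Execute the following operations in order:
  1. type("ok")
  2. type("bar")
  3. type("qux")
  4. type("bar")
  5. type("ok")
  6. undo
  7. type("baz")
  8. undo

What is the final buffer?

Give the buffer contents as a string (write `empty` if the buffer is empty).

After op 1 (type): buf='ok' undo_depth=1 redo_depth=0
After op 2 (type): buf='okbar' undo_depth=2 redo_depth=0
After op 3 (type): buf='okbarqux' undo_depth=3 redo_depth=0
After op 4 (type): buf='okbarquxbar' undo_depth=4 redo_depth=0
After op 5 (type): buf='okbarquxbarok' undo_depth=5 redo_depth=0
After op 6 (undo): buf='okbarquxbar' undo_depth=4 redo_depth=1
After op 7 (type): buf='okbarquxbarbaz' undo_depth=5 redo_depth=0
After op 8 (undo): buf='okbarquxbar' undo_depth=4 redo_depth=1

Answer: okbarquxbar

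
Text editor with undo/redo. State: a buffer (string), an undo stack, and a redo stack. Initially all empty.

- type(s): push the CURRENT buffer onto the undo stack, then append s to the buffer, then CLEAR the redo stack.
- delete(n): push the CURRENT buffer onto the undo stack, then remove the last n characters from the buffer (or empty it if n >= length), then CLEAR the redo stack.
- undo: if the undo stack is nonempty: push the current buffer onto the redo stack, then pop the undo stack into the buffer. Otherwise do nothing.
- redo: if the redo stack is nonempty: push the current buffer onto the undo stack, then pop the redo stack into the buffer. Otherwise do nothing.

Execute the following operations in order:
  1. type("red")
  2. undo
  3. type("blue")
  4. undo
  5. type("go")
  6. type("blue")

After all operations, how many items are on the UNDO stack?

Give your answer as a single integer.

After op 1 (type): buf='red' undo_depth=1 redo_depth=0
After op 2 (undo): buf='(empty)' undo_depth=0 redo_depth=1
After op 3 (type): buf='blue' undo_depth=1 redo_depth=0
After op 4 (undo): buf='(empty)' undo_depth=0 redo_depth=1
After op 5 (type): buf='go' undo_depth=1 redo_depth=0
After op 6 (type): buf='goblue' undo_depth=2 redo_depth=0

Answer: 2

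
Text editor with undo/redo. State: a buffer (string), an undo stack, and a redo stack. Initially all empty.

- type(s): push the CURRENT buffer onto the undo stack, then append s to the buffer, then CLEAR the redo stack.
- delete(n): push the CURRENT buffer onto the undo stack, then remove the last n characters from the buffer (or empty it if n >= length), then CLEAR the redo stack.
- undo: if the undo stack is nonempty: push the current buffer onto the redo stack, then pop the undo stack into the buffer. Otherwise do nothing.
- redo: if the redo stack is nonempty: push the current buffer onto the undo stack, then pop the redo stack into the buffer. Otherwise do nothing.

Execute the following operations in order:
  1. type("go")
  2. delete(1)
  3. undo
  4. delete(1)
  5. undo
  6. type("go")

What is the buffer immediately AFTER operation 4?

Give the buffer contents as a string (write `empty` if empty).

After op 1 (type): buf='go' undo_depth=1 redo_depth=0
After op 2 (delete): buf='g' undo_depth=2 redo_depth=0
After op 3 (undo): buf='go' undo_depth=1 redo_depth=1
After op 4 (delete): buf='g' undo_depth=2 redo_depth=0

Answer: g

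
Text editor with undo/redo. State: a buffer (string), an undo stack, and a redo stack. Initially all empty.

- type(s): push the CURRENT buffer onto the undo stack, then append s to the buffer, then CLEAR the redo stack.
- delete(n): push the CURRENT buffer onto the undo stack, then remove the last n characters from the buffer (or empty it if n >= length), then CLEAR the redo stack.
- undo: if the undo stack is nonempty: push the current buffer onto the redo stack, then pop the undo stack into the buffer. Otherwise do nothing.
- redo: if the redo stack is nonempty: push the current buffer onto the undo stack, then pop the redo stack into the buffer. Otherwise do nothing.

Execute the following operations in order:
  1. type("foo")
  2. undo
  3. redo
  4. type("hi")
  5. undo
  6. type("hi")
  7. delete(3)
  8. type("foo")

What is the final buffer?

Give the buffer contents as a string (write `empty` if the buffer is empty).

Answer: fofoo

Derivation:
After op 1 (type): buf='foo' undo_depth=1 redo_depth=0
After op 2 (undo): buf='(empty)' undo_depth=0 redo_depth=1
After op 3 (redo): buf='foo' undo_depth=1 redo_depth=0
After op 4 (type): buf='foohi' undo_depth=2 redo_depth=0
After op 5 (undo): buf='foo' undo_depth=1 redo_depth=1
After op 6 (type): buf='foohi' undo_depth=2 redo_depth=0
After op 7 (delete): buf='fo' undo_depth=3 redo_depth=0
After op 8 (type): buf='fofoo' undo_depth=4 redo_depth=0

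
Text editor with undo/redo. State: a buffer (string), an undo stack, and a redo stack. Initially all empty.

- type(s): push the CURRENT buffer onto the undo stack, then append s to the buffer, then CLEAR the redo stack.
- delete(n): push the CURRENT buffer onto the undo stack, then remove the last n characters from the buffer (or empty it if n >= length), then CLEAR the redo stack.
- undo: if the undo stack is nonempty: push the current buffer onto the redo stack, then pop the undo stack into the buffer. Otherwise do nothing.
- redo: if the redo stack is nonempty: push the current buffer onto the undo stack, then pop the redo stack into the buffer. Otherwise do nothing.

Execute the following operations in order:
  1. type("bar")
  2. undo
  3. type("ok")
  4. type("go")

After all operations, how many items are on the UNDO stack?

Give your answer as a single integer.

Answer: 2

Derivation:
After op 1 (type): buf='bar' undo_depth=1 redo_depth=0
After op 2 (undo): buf='(empty)' undo_depth=0 redo_depth=1
After op 3 (type): buf='ok' undo_depth=1 redo_depth=0
After op 4 (type): buf='okgo' undo_depth=2 redo_depth=0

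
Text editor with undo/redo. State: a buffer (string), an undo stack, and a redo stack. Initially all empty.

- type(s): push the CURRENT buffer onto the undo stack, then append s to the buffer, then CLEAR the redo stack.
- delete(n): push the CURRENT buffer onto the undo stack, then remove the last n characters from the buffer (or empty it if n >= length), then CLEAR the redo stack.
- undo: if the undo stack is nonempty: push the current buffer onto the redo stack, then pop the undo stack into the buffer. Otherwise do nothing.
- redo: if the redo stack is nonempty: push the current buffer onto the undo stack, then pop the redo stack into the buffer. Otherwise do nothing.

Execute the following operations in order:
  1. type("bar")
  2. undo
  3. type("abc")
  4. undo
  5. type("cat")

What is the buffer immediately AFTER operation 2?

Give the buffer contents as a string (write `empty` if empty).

Answer: empty

Derivation:
After op 1 (type): buf='bar' undo_depth=1 redo_depth=0
After op 2 (undo): buf='(empty)' undo_depth=0 redo_depth=1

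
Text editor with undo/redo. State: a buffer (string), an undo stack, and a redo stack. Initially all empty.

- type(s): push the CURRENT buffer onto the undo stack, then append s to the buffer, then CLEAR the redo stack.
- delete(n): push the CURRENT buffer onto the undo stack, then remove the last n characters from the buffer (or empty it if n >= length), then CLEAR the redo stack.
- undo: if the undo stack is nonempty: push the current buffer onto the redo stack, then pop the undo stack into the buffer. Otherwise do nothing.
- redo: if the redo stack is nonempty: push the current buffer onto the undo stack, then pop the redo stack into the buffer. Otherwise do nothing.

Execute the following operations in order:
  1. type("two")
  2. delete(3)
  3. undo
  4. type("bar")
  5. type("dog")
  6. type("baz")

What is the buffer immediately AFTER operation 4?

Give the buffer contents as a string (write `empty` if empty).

After op 1 (type): buf='two' undo_depth=1 redo_depth=0
After op 2 (delete): buf='(empty)' undo_depth=2 redo_depth=0
After op 3 (undo): buf='two' undo_depth=1 redo_depth=1
After op 4 (type): buf='twobar' undo_depth=2 redo_depth=0

Answer: twobar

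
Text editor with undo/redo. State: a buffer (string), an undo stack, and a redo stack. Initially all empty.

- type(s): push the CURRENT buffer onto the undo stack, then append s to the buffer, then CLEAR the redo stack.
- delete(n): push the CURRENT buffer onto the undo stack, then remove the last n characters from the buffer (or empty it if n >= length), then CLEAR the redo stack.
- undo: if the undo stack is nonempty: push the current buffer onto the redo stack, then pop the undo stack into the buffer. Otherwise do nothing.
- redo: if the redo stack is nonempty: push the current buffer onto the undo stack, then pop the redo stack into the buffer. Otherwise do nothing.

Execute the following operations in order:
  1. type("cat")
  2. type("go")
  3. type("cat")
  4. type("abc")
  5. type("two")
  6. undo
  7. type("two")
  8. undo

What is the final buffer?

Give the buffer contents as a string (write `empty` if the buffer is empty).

Answer: catgocatabc

Derivation:
After op 1 (type): buf='cat' undo_depth=1 redo_depth=0
After op 2 (type): buf='catgo' undo_depth=2 redo_depth=0
After op 3 (type): buf='catgocat' undo_depth=3 redo_depth=0
After op 4 (type): buf='catgocatabc' undo_depth=4 redo_depth=0
After op 5 (type): buf='catgocatabctwo' undo_depth=5 redo_depth=0
After op 6 (undo): buf='catgocatabc' undo_depth=4 redo_depth=1
After op 7 (type): buf='catgocatabctwo' undo_depth=5 redo_depth=0
After op 8 (undo): buf='catgocatabc' undo_depth=4 redo_depth=1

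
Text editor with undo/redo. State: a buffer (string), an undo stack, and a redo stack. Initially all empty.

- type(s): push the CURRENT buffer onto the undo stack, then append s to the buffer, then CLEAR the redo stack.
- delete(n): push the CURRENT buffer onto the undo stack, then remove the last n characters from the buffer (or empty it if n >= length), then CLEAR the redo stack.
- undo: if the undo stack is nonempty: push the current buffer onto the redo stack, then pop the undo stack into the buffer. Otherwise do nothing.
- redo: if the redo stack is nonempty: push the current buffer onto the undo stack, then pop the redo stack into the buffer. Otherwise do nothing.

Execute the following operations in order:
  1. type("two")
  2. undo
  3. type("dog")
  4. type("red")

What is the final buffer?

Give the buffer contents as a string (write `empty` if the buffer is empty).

After op 1 (type): buf='two' undo_depth=1 redo_depth=0
After op 2 (undo): buf='(empty)' undo_depth=0 redo_depth=1
After op 3 (type): buf='dog' undo_depth=1 redo_depth=0
After op 4 (type): buf='dogred' undo_depth=2 redo_depth=0

Answer: dogred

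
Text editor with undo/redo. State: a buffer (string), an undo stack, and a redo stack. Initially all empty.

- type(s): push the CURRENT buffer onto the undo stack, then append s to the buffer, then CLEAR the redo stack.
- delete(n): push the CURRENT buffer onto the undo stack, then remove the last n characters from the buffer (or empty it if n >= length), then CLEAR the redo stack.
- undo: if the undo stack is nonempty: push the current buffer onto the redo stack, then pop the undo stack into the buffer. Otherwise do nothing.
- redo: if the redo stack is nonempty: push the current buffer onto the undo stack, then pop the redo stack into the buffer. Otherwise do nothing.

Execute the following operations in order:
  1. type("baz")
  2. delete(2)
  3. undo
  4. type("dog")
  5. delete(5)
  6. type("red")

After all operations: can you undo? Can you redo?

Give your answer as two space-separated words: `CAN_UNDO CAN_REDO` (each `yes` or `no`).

After op 1 (type): buf='baz' undo_depth=1 redo_depth=0
After op 2 (delete): buf='b' undo_depth=2 redo_depth=0
After op 3 (undo): buf='baz' undo_depth=1 redo_depth=1
After op 4 (type): buf='bazdog' undo_depth=2 redo_depth=0
After op 5 (delete): buf='b' undo_depth=3 redo_depth=0
After op 6 (type): buf='bred' undo_depth=4 redo_depth=0

Answer: yes no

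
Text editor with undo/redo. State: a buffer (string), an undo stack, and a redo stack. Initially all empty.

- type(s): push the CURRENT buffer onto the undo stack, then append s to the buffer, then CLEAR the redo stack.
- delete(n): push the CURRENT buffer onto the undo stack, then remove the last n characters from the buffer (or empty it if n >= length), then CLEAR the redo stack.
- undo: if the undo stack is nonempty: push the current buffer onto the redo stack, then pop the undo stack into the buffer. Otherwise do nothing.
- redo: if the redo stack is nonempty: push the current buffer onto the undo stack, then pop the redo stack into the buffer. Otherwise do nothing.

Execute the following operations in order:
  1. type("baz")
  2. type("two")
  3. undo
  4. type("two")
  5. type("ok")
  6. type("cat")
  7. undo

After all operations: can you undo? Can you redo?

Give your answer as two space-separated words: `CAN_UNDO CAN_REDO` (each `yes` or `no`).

After op 1 (type): buf='baz' undo_depth=1 redo_depth=0
After op 2 (type): buf='baztwo' undo_depth=2 redo_depth=0
After op 3 (undo): buf='baz' undo_depth=1 redo_depth=1
After op 4 (type): buf='baztwo' undo_depth=2 redo_depth=0
After op 5 (type): buf='baztwook' undo_depth=3 redo_depth=0
After op 6 (type): buf='baztwookcat' undo_depth=4 redo_depth=0
After op 7 (undo): buf='baztwook' undo_depth=3 redo_depth=1

Answer: yes yes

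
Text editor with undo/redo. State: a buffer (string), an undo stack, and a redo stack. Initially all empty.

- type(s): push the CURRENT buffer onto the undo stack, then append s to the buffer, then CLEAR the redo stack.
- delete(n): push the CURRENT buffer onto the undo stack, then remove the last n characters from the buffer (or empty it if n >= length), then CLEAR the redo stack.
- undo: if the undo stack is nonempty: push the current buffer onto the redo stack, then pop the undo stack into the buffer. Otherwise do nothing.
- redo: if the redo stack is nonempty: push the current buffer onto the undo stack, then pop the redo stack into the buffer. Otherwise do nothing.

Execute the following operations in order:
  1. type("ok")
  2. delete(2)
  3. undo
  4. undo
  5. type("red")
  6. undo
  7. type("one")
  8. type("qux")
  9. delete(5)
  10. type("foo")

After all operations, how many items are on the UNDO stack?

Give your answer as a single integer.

Answer: 4

Derivation:
After op 1 (type): buf='ok' undo_depth=1 redo_depth=0
After op 2 (delete): buf='(empty)' undo_depth=2 redo_depth=0
After op 3 (undo): buf='ok' undo_depth=1 redo_depth=1
After op 4 (undo): buf='(empty)' undo_depth=0 redo_depth=2
After op 5 (type): buf='red' undo_depth=1 redo_depth=0
After op 6 (undo): buf='(empty)' undo_depth=0 redo_depth=1
After op 7 (type): buf='one' undo_depth=1 redo_depth=0
After op 8 (type): buf='onequx' undo_depth=2 redo_depth=0
After op 9 (delete): buf='o' undo_depth=3 redo_depth=0
After op 10 (type): buf='ofoo' undo_depth=4 redo_depth=0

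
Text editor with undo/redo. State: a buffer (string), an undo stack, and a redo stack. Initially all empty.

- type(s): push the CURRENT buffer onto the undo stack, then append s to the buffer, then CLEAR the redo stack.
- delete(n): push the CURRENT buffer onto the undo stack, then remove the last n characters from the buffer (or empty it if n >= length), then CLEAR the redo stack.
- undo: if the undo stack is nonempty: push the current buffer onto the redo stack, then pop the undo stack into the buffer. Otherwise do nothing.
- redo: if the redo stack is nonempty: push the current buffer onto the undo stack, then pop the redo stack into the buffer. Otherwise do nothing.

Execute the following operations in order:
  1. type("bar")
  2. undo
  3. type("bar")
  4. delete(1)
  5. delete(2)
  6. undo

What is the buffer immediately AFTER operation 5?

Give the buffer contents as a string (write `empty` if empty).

After op 1 (type): buf='bar' undo_depth=1 redo_depth=0
After op 2 (undo): buf='(empty)' undo_depth=0 redo_depth=1
After op 3 (type): buf='bar' undo_depth=1 redo_depth=0
After op 4 (delete): buf='ba' undo_depth=2 redo_depth=0
After op 5 (delete): buf='(empty)' undo_depth=3 redo_depth=0

Answer: empty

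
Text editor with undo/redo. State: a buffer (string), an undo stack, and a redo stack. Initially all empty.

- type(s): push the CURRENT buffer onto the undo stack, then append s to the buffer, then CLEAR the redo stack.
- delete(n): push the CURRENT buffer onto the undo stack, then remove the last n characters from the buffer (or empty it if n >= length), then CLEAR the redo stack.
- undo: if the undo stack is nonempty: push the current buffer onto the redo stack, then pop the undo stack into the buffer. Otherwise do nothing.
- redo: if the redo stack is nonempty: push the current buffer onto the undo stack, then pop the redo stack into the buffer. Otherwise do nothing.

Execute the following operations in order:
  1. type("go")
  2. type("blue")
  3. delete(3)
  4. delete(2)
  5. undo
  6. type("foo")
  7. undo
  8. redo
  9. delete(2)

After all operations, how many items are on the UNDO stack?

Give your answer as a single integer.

After op 1 (type): buf='go' undo_depth=1 redo_depth=0
After op 2 (type): buf='goblue' undo_depth=2 redo_depth=0
After op 3 (delete): buf='gob' undo_depth=3 redo_depth=0
After op 4 (delete): buf='g' undo_depth=4 redo_depth=0
After op 5 (undo): buf='gob' undo_depth=3 redo_depth=1
After op 6 (type): buf='gobfoo' undo_depth=4 redo_depth=0
After op 7 (undo): buf='gob' undo_depth=3 redo_depth=1
After op 8 (redo): buf='gobfoo' undo_depth=4 redo_depth=0
After op 9 (delete): buf='gobf' undo_depth=5 redo_depth=0

Answer: 5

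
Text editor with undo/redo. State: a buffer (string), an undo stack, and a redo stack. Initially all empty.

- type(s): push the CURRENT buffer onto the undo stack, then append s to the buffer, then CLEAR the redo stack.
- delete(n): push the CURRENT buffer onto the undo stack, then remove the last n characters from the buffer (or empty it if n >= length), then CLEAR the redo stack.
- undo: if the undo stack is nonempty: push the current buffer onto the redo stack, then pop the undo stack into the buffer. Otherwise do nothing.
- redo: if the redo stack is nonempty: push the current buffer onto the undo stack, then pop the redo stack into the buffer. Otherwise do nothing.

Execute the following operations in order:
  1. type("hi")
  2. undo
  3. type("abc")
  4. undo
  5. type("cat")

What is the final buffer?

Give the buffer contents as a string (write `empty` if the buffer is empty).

Answer: cat

Derivation:
After op 1 (type): buf='hi' undo_depth=1 redo_depth=0
After op 2 (undo): buf='(empty)' undo_depth=0 redo_depth=1
After op 3 (type): buf='abc' undo_depth=1 redo_depth=0
After op 4 (undo): buf='(empty)' undo_depth=0 redo_depth=1
After op 5 (type): buf='cat' undo_depth=1 redo_depth=0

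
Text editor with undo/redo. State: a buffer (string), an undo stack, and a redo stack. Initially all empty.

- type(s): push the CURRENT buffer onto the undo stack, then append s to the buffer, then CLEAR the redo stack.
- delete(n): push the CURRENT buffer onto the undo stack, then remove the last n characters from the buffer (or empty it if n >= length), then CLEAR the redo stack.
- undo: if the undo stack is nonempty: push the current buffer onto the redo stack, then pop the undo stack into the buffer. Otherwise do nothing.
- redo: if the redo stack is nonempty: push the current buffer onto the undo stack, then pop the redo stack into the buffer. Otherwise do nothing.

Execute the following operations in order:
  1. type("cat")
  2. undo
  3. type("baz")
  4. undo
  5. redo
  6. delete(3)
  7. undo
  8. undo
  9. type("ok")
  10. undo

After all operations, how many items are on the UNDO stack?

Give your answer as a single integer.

Answer: 0

Derivation:
After op 1 (type): buf='cat' undo_depth=1 redo_depth=0
After op 2 (undo): buf='(empty)' undo_depth=0 redo_depth=1
After op 3 (type): buf='baz' undo_depth=1 redo_depth=0
After op 4 (undo): buf='(empty)' undo_depth=0 redo_depth=1
After op 5 (redo): buf='baz' undo_depth=1 redo_depth=0
After op 6 (delete): buf='(empty)' undo_depth=2 redo_depth=0
After op 7 (undo): buf='baz' undo_depth=1 redo_depth=1
After op 8 (undo): buf='(empty)' undo_depth=0 redo_depth=2
After op 9 (type): buf='ok' undo_depth=1 redo_depth=0
After op 10 (undo): buf='(empty)' undo_depth=0 redo_depth=1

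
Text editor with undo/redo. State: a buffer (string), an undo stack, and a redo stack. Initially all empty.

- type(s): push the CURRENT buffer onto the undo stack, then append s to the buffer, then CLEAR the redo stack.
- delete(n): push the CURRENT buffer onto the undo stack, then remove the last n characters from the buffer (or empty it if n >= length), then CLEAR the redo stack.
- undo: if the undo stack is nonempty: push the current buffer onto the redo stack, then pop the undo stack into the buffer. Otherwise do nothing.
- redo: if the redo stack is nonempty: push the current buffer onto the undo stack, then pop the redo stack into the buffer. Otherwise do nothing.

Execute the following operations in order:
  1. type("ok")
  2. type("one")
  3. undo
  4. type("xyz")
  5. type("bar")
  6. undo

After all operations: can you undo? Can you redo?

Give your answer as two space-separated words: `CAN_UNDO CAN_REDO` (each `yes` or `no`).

Answer: yes yes

Derivation:
After op 1 (type): buf='ok' undo_depth=1 redo_depth=0
After op 2 (type): buf='okone' undo_depth=2 redo_depth=0
After op 3 (undo): buf='ok' undo_depth=1 redo_depth=1
After op 4 (type): buf='okxyz' undo_depth=2 redo_depth=0
After op 5 (type): buf='okxyzbar' undo_depth=3 redo_depth=0
After op 6 (undo): buf='okxyz' undo_depth=2 redo_depth=1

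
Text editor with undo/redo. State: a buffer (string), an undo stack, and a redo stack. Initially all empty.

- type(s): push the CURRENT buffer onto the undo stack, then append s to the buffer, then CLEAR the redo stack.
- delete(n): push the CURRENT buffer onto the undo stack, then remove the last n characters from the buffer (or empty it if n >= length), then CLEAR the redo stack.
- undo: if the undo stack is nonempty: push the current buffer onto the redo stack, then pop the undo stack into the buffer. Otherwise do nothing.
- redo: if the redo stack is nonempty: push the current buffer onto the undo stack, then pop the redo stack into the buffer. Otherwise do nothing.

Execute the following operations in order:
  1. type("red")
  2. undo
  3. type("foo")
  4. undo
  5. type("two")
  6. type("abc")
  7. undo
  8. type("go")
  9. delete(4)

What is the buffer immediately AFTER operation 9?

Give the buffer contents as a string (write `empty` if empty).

Answer: t

Derivation:
After op 1 (type): buf='red' undo_depth=1 redo_depth=0
After op 2 (undo): buf='(empty)' undo_depth=0 redo_depth=1
After op 3 (type): buf='foo' undo_depth=1 redo_depth=0
After op 4 (undo): buf='(empty)' undo_depth=0 redo_depth=1
After op 5 (type): buf='two' undo_depth=1 redo_depth=0
After op 6 (type): buf='twoabc' undo_depth=2 redo_depth=0
After op 7 (undo): buf='two' undo_depth=1 redo_depth=1
After op 8 (type): buf='twogo' undo_depth=2 redo_depth=0
After op 9 (delete): buf='t' undo_depth=3 redo_depth=0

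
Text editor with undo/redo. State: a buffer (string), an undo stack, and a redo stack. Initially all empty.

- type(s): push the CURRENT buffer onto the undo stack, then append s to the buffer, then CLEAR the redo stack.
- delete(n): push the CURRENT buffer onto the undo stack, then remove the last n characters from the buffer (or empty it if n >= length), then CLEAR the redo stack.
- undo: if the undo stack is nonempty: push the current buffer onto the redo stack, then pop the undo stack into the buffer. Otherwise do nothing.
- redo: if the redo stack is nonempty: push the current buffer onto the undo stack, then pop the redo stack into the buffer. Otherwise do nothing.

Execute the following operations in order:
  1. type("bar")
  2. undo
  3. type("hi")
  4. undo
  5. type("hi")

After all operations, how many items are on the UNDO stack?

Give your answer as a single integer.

After op 1 (type): buf='bar' undo_depth=1 redo_depth=0
After op 2 (undo): buf='(empty)' undo_depth=0 redo_depth=1
After op 3 (type): buf='hi' undo_depth=1 redo_depth=0
After op 4 (undo): buf='(empty)' undo_depth=0 redo_depth=1
After op 5 (type): buf='hi' undo_depth=1 redo_depth=0

Answer: 1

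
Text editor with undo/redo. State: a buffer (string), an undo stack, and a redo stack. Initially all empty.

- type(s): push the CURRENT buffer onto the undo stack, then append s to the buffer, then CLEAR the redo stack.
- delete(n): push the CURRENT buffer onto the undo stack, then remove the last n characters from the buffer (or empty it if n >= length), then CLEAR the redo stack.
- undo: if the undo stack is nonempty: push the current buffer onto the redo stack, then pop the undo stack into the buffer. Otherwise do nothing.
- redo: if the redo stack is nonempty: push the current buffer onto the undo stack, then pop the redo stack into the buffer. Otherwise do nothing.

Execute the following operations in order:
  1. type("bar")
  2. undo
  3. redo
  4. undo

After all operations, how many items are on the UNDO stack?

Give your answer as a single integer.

After op 1 (type): buf='bar' undo_depth=1 redo_depth=0
After op 2 (undo): buf='(empty)' undo_depth=0 redo_depth=1
After op 3 (redo): buf='bar' undo_depth=1 redo_depth=0
After op 4 (undo): buf='(empty)' undo_depth=0 redo_depth=1

Answer: 0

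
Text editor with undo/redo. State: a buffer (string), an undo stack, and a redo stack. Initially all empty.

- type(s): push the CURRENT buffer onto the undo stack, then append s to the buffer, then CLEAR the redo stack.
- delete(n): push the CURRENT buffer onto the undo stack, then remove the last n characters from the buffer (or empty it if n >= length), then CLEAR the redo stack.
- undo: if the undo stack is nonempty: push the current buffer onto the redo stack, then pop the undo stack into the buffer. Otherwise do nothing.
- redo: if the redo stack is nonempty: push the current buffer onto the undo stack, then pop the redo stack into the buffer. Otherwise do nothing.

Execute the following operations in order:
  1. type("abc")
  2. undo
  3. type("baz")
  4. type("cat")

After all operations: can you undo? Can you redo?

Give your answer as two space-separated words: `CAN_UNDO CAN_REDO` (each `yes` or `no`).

Answer: yes no

Derivation:
After op 1 (type): buf='abc' undo_depth=1 redo_depth=0
After op 2 (undo): buf='(empty)' undo_depth=0 redo_depth=1
After op 3 (type): buf='baz' undo_depth=1 redo_depth=0
After op 4 (type): buf='bazcat' undo_depth=2 redo_depth=0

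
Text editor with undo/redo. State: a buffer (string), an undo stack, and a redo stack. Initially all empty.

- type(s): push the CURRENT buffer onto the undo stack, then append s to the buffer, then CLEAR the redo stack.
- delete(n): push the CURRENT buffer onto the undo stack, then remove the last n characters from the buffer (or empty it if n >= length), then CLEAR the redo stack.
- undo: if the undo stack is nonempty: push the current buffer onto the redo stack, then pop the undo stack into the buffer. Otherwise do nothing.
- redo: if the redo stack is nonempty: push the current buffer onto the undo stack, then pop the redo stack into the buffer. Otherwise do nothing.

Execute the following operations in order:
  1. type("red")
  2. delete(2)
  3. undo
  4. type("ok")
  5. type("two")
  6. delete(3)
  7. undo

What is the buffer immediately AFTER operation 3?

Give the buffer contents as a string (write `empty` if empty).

After op 1 (type): buf='red' undo_depth=1 redo_depth=0
After op 2 (delete): buf='r' undo_depth=2 redo_depth=0
After op 3 (undo): buf='red' undo_depth=1 redo_depth=1

Answer: red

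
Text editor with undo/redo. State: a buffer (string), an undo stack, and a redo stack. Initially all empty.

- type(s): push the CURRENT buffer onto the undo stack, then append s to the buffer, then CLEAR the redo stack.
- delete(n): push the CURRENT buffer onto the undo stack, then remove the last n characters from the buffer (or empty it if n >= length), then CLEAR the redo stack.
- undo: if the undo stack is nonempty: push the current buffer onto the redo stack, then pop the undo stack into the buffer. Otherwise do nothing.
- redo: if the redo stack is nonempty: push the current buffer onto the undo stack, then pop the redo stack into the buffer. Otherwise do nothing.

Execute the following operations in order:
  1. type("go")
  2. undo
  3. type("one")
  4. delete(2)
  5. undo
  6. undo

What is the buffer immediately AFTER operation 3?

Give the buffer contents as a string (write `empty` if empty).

After op 1 (type): buf='go' undo_depth=1 redo_depth=0
After op 2 (undo): buf='(empty)' undo_depth=0 redo_depth=1
After op 3 (type): buf='one' undo_depth=1 redo_depth=0

Answer: one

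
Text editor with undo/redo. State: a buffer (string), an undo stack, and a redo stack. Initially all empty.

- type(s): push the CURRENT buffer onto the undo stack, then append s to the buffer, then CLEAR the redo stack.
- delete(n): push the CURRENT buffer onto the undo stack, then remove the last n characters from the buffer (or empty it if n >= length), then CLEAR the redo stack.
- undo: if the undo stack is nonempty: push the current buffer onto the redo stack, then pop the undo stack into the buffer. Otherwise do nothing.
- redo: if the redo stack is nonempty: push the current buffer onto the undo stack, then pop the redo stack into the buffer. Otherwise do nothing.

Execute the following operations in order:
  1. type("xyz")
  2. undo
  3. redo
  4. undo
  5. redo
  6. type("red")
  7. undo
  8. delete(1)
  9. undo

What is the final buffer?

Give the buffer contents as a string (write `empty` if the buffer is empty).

After op 1 (type): buf='xyz' undo_depth=1 redo_depth=0
After op 2 (undo): buf='(empty)' undo_depth=0 redo_depth=1
After op 3 (redo): buf='xyz' undo_depth=1 redo_depth=0
After op 4 (undo): buf='(empty)' undo_depth=0 redo_depth=1
After op 5 (redo): buf='xyz' undo_depth=1 redo_depth=0
After op 6 (type): buf='xyzred' undo_depth=2 redo_depth=0
After op 7 (undo): buf='xyz' undo_depth=1 redo_depth=1
After op 8 (delete): buf='xy' undo_depth=2 redo_depth=0
After op 9 (undo): buf='xyz' undo_depth=1 redo_depth=1

Answer: xyz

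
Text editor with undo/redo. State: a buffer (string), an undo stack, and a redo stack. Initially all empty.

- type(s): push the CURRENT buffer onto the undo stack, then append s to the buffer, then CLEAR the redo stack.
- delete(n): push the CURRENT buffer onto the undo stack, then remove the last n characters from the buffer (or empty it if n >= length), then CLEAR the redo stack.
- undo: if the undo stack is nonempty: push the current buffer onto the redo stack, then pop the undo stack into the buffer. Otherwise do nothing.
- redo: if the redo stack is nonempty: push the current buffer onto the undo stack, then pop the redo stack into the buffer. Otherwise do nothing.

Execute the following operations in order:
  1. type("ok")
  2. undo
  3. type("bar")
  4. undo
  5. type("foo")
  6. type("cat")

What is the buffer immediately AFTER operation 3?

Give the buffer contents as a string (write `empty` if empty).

After op 1 (type): buf='ok' undo_depth=1 redo_depth=0
After op 2 (undo): buf='(empty)' undo_depth=0 redo_depth=1
After op 3 (type): buf='bar' undo_depth=1 redo_depth=0

Answer: bar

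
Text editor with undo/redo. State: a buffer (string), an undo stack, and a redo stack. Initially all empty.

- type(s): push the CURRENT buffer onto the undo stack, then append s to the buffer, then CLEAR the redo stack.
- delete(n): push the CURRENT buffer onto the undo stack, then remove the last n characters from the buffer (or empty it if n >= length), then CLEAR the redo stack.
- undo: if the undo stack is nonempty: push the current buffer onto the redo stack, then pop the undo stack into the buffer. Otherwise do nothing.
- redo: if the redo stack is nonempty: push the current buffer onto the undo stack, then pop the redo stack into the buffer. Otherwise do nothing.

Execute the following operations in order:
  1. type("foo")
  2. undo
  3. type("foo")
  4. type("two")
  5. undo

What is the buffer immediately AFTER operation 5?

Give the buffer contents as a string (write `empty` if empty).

After op 1 (type): buf='foo' undo_depth=1 redo_depth=0
After op 2 (undo): buf='(empty)' undo_depth=0 redo_depth=1
After op 3 (type): buf='foo' undo_depth=1 redo_depth=0
After op 4 (type): buf='footwo' undo_depth=2 redo_depth=0
After op 5 (undo): buf='foo' undo_depth=1 redo_depth=1

Answer: foo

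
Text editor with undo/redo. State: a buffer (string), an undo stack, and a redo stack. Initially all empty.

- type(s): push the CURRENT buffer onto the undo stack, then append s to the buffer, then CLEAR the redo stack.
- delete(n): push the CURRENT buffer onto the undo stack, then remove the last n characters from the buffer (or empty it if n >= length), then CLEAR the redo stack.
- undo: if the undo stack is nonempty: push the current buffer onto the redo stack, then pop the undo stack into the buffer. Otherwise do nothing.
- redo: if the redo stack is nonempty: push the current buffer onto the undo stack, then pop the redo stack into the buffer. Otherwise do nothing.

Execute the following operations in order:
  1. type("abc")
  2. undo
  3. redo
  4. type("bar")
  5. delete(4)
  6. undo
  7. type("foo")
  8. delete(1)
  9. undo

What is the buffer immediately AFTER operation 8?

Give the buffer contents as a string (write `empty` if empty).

Answer: abcbarfo

Derivation:
After op 1 (type): buf='abc' undo_depth=1 redo_depth=0
After op 2 (undo): buf='(empty)' undo_depth=0 redo_depth=1
After op 3 (redo): buf='abc' undo_depth=1 redo_depth=0
After op 4 (type): buf='abcbar' undo_depth=2 redo_depth=0
After op 5 (delete): buf='ab' undo_depth=3 redo_depth=0
After op 6 (undo): buf='abcbar' undo_depth=2 redo_depth=1
After op 7 (type): buf='abcbarfoo' undo_depth=3 redo_depth=0
After op 8 (delete): buf='abcbarfo' undo_depth=4 redo_depth=0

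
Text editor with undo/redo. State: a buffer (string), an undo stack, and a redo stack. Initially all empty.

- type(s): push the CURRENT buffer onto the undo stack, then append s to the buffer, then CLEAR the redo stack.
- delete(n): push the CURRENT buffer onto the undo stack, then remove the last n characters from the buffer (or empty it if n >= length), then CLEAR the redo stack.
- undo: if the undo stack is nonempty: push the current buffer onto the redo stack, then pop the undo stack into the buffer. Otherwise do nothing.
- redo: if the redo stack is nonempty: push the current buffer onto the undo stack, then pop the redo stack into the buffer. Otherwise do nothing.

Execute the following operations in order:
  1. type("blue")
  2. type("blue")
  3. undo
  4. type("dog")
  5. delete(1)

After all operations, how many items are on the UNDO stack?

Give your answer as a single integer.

After op 1 (type): buf='blue' undo_depth=1 redo_depth=0
After op 2 (type): buf='blueblue' undo_depth=2 redo_depth=0
After op 3 (undo): buf='blue' undo_depth=1 redo_depth=1
After op 4 (type): buf='bluedog' undo_depth=2 redo_depth=0
After op 5 (delete): buf='bluedo' undo_depth=3 redo_depth=0

Answer: 3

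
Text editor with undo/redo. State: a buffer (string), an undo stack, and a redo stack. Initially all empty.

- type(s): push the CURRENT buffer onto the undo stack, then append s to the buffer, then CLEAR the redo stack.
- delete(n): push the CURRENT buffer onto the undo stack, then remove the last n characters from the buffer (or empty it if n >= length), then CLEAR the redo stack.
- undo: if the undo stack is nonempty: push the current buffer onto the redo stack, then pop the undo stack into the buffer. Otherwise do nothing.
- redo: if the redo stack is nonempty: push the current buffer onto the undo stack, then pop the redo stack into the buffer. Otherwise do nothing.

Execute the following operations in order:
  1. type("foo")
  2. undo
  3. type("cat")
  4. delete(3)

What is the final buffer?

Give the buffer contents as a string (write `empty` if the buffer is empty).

Answer: empty

Derivation:
After op 1 (type): buf='foo' undo_depth=1 redo_depth=0
After op 2 (undo): buf='(empty)' undo_depth=0 redo_depth=1
After op 3 (type): buf='cat' undo_depth=1 redo_depth=0
After op 4 (delete): buf='(empty)' undo_depth=2 redo_depth=0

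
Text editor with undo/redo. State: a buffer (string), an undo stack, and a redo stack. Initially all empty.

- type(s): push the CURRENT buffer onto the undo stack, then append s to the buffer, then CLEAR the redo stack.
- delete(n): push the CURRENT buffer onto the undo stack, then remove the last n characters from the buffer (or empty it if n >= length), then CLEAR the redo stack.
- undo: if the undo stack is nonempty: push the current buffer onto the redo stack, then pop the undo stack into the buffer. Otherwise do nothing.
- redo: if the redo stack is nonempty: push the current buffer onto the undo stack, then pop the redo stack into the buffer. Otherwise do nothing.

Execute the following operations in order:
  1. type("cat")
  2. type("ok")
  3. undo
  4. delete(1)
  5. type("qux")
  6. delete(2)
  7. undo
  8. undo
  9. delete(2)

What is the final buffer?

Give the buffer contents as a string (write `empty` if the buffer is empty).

Answer: empty

Derivation:
After op 1 (type): buf='cat' undo_depth=1 redo_depth=0
After op 2 (type): buf='catok' undo_depth=2 redo_depth=0
After op 3 (undo): buf='cat' undo_depth=1 redo_depth=1
After op 4 (delete): buf='ca' undo_depth=2 redo_depth=0
After op 5 (type): buf='caqux' undo_depth=3 redo_depth=0
After op 6 (delete): buf='caq' undo_depth=4 redo_depth=0
After op 7 (undo): buf='caqux' undo_depth=3 redo_depth=1
After op 8 (undo): buf='ca' undo_depth=2 redo_depth=2
After op 9 (delete): buf='(empty)' undo_depth=3 redo_depth=0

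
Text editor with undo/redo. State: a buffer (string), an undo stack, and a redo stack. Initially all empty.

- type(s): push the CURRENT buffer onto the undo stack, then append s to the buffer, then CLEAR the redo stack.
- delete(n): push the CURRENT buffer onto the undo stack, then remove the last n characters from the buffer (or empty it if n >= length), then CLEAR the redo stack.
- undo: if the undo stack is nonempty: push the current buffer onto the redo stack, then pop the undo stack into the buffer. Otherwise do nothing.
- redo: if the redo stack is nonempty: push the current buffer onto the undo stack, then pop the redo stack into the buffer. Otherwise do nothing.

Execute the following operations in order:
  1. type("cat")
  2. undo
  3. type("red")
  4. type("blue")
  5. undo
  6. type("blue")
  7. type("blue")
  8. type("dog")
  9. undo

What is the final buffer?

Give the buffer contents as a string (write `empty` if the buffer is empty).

Answer: redblueblue

Derivation:
After op 1 (type): buf='cat' undo_depth=1 redo_depth=0
After op 2 (undo): buf='(empty)' undo_depth=0 redo_depth=1
After op 3 (type): buf='red' undo_depth=1 redo_depth=0
After op 4 (type): buf='redblue' undo_depth=2 redo_depth=0
After op 5 (undo): buf='red' undo_depth=1 redo_depth=1
After op 6 (type): buf='redblue' undo_depth=2 redo_depth=0
After op 7 (type): buf='redblueblue' undo_depth=3 redo_depth=0
After op 8 (type): buf='redbluebluedog' undo_depth=4 redo_depth=0
After op 9 (undo): buf='redblueblue' undo_depth=3 redo_depth=1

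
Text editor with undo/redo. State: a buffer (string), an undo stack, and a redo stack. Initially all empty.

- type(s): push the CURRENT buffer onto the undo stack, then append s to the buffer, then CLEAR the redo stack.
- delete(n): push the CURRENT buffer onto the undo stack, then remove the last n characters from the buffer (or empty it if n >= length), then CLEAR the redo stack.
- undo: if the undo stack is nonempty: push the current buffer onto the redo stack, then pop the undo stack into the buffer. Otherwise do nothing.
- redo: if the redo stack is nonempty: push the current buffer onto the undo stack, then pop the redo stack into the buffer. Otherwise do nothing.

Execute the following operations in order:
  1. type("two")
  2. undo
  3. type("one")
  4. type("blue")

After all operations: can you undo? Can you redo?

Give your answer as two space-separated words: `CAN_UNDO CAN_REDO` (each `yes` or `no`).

After op 1 (type): buf='two' undo_depth=1 redo_depth=0
After op 2 (undo): buf='(empty)' undo_depth=0 redo_depth=1
After op 3 (type): buf='one' undo_depth=1 redo_depth=0
After op 4 (type): buf='oneblue' undo_depth=2 redo_depth=0

Answer: yes no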